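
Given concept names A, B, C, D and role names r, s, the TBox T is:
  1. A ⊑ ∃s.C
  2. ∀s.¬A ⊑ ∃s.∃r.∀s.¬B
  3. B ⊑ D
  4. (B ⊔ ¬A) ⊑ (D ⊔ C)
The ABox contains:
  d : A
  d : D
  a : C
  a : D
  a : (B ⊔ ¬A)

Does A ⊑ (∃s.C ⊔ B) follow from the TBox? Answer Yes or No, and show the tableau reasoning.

1. A ⊑ (∃s.C ⊔ B)  ⇔  (A ⊓ (∀s.¬C ⊓ ¬B)) unsat w.r.t. T
   all branches close; clash {C, ¬C} at an ∃-successor
2. Hence A ⊑ (∃s.C ⊔ B): entailed.

Yes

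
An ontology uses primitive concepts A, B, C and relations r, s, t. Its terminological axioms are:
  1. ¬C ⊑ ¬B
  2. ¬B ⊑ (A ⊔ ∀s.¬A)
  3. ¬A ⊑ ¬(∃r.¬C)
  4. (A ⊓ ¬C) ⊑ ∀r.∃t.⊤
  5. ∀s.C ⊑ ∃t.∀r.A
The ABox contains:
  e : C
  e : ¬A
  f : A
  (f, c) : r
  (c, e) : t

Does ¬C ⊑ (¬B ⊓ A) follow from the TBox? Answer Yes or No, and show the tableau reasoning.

No

1. ¬C ⊑ (¬B ⊓ A)  ⇔  (¬C ⊓ (B ⊔ ¬A)) unsat w.r.t. T
   apply at x₀: ¬C⊑¬B
   open: L(x₀) ⊇ {¬A, ¬B, ¬C, ∀r.C, ∀s.¬A, …} (+ ∃-successors)
2. Hence ¬C ⊑ (¬B ⊓ A): not entailed.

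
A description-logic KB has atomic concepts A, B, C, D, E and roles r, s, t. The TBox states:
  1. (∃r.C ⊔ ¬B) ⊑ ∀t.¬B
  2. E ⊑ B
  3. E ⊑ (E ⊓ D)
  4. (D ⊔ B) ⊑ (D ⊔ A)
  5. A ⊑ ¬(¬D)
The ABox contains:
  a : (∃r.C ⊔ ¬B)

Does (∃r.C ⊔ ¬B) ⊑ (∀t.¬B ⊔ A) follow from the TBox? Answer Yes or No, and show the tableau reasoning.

Yes

1. (∃r.C ⊔ ¬B) ⊑ (∀t.¬B ⊔ A)  ⇔  ((∃r.C ⊔ ¬B) ⊓ (∃t.B ⊓ ¬A)) unsat w.r.t. T
   all branches close; clash {B, ¬B} at x₀
2. Hence (∃r.C ⊔ ¬B) ⊑ (∀t.¬B ⊔ A): entailed.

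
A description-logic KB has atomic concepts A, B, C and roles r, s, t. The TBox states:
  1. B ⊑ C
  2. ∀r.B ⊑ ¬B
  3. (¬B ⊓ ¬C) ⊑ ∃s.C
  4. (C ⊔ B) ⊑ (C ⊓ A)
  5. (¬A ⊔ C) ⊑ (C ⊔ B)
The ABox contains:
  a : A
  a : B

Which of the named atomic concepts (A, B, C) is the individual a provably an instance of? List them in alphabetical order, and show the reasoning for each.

{A, B, C}

1. a : A?  L(a) = {A, B} ∪ {¬A}
   clash {A, ¬A} at a — a ∈ A
2. a : B?  L(a) = {A, B} ∪ {¬B}
   clash {B, ¬B} at a — a ∈ B
3. a : C?  L(a) = {A, B} ∪ {¬C}
   clash {C, ¬C} at a — a ∈ C
4. Entailed for a: {A, B, C}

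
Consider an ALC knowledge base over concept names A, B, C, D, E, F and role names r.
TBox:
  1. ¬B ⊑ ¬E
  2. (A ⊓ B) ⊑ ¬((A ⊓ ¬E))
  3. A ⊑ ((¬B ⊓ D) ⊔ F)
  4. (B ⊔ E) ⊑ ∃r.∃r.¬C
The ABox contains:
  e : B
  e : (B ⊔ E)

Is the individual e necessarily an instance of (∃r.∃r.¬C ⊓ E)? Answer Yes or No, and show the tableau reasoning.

1. e : (∃r.∃r.¬C ⊓ E)?  L(e) = {B, (B ⊔ E)} ∪ {(∀r.∀r.C ⊔ ¬E)}
   apply at e: (B ⊔ E)⊑∃r.∃r.¬C
   open: L(e) ⊇ {B, ¬A, ¬E, ∃r.∃r.¬C} (+ ∃-successors) — e ∉ (∃r.∃r.¬C ⊓ E) possible
2. Hence e : (∃r.∃r.¬C ⊓ E): not entailed.

No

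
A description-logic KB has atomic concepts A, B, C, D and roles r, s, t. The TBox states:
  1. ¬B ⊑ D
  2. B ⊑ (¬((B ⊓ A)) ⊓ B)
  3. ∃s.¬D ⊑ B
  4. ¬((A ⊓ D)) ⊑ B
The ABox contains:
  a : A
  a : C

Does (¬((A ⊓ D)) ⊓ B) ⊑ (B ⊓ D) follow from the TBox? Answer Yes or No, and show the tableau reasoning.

No

1. (¬((A ⊓ D)) ⊓ B) ⊑ (B ⊓ D)  ⇔  (((¬A ⊔ ¬D) ⊓ B) ⊓ (¬B ⊔ ¬D)) unsat w.r.t. T
   apply at x₀: B⊑(¬((B ⊓ A)) ⊓ B)
   open: L(x₀) ⊇ {B, ¬A, ¬D}
2. Hence (¬((A ⊓ D)) ⊓ B) ⊑ (B ⊓ D): not entailed.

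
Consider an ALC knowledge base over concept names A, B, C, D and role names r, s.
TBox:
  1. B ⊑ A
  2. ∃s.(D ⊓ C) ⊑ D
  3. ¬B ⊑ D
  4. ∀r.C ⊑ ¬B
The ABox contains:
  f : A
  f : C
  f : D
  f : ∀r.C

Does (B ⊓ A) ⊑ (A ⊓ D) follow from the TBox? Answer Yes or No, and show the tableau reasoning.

1. (B ⊓ A) ⊑ (A ⊓ D)  ⇔  ((B ⊓ A) ⊓ (¬A ⊔ ¬D)) unsat w.r.t. T
   open: L(x₀) ⊇ {A, B, ¬D, ∀s.(¬D ⊔ ¬C), ∃r.¬C} (+ ∃-successors)
2. Hence (B ⊓ A) ⊑ (A ⊓ D): not entailed.

No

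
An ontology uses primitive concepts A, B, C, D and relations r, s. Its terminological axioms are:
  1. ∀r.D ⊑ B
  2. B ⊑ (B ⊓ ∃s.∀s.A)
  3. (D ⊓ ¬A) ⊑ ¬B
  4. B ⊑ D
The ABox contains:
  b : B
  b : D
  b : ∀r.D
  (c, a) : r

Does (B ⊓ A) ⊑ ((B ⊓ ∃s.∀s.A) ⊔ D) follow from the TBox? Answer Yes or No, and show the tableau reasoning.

1. (B ⊓ A) ⊑ ((B ⊓ ∃s.∀s.A) ⊔ D)  ⇔  ((B ⊓ A) ⊓ ((¬B ⊔ ∀s.∃s.¬A) ⊓ ¬D)) unsat w.r.t. T
   all branches close; clash {D, ¬D} at x₀
2. Hence (B ⊓ A) ⊑ ((B ⊓ ∃s.∀s.A) ⊔ D): entailed.

Yes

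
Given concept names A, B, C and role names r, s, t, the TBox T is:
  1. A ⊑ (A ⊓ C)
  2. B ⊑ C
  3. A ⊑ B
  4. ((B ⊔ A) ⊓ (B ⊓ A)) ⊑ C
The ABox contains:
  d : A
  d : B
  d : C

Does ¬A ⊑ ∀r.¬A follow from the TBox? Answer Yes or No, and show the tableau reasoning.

No

1. ¬A ⊑ ∀r.¬A  ⇔  (¬A ⊓ ∃r.A) unsat w.r.t. T
   open: L(x₀) ⊇ {¬A, ¬B, ∃r.A} (+ ∃-successors)
2. Hence ¬A ⊑ ∀r.¬A: not entailed.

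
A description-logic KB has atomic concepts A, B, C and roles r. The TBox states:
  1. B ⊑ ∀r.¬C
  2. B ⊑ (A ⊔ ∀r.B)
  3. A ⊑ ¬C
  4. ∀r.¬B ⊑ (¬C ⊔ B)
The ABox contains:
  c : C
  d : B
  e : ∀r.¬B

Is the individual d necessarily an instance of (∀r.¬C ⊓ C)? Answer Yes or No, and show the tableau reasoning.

No

1. d : (∀r.¬C ⊓ C)?  L(d) = {B} ∪ {(∃r.C ⊔ ¬C)}
   apply at d: B⊑∀r.¬C; B⊑(A ⊔ ∀r.B)
   open: L(d) ⊇ {B, ¬A, ¬C, ∀r.B, ∀r.¬C, …} (+ ∃-successors) — d ∉ (∀r.¬C ⊓ C) possible
2. Hence d : (∀r.¬C ⊓ C): not entailed.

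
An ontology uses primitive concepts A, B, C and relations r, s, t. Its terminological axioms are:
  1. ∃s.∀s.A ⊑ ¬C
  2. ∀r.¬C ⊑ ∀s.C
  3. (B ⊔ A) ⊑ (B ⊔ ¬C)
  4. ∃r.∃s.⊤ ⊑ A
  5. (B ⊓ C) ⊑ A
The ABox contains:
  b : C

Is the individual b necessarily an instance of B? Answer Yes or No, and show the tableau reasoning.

1. b : B?  L(b) = {C} ∪ {¬B}
   open: L(b) ⊇ {C, ¬A, ¬B, ∀r.∀s.⊥, ∀s.∃s.¬A, …} (+ ∃-successors) — b ∉ B possible
2. Hence b : B: not entailed.

No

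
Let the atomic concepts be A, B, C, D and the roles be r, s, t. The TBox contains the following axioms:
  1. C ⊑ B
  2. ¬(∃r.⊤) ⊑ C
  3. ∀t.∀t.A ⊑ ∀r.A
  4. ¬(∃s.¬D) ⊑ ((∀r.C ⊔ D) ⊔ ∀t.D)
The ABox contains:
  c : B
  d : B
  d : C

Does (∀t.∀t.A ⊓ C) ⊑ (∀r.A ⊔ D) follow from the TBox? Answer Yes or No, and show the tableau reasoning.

1. (∀t.∀t.A ⊓ C) ⊑ (∀r.A ⊔ D)  ⇔  ((∀t.∀t.A ⊓ C) ⊓ (∃r.¬A ⊓ ¬D)) unsat w.r.t. T
   all branches close; clash {A, ¬A} at an ∃-successor
2. Hence (∀t.∀t.A ⊓ C) ⊑ (∀r.A ⊔ D): entailed.

Yes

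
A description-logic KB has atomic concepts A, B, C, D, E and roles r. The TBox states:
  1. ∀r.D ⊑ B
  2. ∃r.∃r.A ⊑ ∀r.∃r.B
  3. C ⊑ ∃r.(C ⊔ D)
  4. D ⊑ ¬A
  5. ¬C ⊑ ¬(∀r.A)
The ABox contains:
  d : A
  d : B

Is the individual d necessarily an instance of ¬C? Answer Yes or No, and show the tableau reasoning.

No

1. d : ¬C?  L(d) = {A, B} ∪ {C}
   apply at d: C⊑∃r.(C ⊔ D)
   open: L(d) ⊇ {A, B, C, ¬D, ∀r.∀r.¬A, …} (+ ∃-successors) — d ∉ ¬C possible
2. Hence d : ¬C: not entailed.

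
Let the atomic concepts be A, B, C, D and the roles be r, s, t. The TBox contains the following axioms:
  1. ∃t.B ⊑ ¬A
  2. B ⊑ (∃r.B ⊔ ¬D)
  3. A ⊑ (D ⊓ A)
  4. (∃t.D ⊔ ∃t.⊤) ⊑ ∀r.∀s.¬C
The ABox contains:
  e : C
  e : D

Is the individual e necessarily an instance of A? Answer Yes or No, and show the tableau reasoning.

No

1. e : A?  L(e) = {C, D} ∪ {¬A}
   open: L(e) ⊇ {C, D, ¬A, ¬B, ∀t.¬D, …} — e ∉ A possible
2. Hence e : A: not entailed.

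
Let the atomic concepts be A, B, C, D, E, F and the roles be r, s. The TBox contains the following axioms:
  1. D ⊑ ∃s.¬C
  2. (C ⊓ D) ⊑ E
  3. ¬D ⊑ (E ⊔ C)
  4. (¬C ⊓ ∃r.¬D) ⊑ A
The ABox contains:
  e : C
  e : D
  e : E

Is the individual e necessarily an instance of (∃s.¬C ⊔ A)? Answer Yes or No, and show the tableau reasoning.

Yes

1. e : (∃s.¬C ⊔ A)?  L(e) = {C, D, E} ∪ {(∀s.C ⊓ ¬A)}
   clash {A, ¬A} at e — e ∈ (∃s.¬C ⊔ A)
2. Hence e : (∃s.¬C ⊔ A): entailed.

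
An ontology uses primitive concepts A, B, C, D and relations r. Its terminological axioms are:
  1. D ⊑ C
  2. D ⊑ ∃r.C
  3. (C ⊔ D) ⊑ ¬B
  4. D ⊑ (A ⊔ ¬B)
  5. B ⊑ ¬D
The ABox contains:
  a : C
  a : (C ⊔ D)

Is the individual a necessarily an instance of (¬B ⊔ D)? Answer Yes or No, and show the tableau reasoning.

1. a : (¬B ⊔ D)?  L(a) = {C, (C ⊔ D)} ∪ {(B ⊓ ¬D)}
   clash {B, ¬B} at a — a ∈ (¬B ⊔ D)
2. Hence a : (¬B ⊔ D): entailed.

Yes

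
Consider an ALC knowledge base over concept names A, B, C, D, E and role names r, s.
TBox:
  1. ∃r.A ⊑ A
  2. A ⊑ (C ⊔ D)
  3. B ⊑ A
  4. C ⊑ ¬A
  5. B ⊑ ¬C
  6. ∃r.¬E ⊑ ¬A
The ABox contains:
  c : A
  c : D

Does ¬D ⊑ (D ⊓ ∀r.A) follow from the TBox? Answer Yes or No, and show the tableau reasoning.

No

1. ¬D ⊑ (D ⊓ ∀r.A)  ⇔  (¬D ⊓ (¬D ⊔ ∃r.¬A)) unsat w.r.t. T
   open: L(x₀) ⊇ {¬A, ¬B, ¬D, ∀r.¬A}
2. Hence ¬D ⊑ (D ⊓ ∀r.A): not entailed.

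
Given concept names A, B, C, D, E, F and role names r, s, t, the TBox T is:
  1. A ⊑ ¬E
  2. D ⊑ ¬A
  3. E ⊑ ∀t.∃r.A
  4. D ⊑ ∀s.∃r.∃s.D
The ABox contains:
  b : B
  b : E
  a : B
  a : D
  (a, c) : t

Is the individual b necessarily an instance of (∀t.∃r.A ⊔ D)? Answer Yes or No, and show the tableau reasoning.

1. b : (∀t.∃r.A ⊔ D)?  L(b) = {B, E} ∪ {(∃t.∀r.¬A ⊓ ¬D)}
   clash {E, ¬E} at b — b ∈ (∀t.∃r.A ⊔ D)
2. Hence b : (∀t.∃r.A ⊔ D): entailed.

Yes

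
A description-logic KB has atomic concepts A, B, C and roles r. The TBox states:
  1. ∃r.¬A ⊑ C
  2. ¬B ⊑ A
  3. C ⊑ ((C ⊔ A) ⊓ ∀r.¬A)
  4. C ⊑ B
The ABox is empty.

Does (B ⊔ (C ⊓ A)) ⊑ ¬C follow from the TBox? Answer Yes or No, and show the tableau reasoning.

1. (B ⊔ (C ⊓ A)) ⊑ ¬C  ⇔  ((B ⊔ (C ⊓ A)) ⊓ C) unsat w.r.t. T
   apply at x₀: C⊑((C ⊔ A) ⊓ ∀r.¬A); C⊑B
   open: L(x₀) ⊇ {B, C, ∀r.¬A}
2. Hence (B ⊔ (C ⊓ A)) ⊑ ¬C: not entailed.

No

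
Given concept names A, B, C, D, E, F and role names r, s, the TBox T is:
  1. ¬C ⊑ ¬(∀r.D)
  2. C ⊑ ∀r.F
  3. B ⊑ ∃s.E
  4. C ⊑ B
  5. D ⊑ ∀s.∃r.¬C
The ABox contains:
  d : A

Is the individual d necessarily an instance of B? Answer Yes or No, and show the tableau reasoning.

1. d : B?  L(d) = {A} ∪ {¬B}
   open: L(d) ⊇ {A, ¬B, ¬C, ¬D, ∃r.¬D} (+ ∃-successors) — d ∉ B possible
2. Hence d : B: not entailed.

No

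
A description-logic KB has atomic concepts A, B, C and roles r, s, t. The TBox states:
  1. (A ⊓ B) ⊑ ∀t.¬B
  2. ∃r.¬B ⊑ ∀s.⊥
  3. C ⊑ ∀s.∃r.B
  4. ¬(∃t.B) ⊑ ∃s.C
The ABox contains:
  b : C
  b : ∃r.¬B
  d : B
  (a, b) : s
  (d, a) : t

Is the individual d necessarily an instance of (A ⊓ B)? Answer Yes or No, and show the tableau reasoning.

1. d : (A ⊓ B)?  L(d) = {B} ∪ {(¬A ⊔ ¬B)}
   open: L(d) ⊇ {B, ¬A, ¬C, ∀r.B, ∃t.B} (+ ∃-successors) — d ∉ (A ⊓ B) possible
2. Hence d : (A ⊓ B): not entailed.

No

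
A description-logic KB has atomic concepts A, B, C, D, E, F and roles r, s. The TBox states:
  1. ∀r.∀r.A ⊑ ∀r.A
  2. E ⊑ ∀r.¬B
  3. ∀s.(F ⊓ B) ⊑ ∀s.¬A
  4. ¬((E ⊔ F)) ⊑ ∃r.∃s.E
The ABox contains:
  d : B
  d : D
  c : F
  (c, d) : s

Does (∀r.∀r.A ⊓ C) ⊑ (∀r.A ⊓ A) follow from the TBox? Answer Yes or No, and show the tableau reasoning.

No

1. (∀r.∀r.A ⊓ C) ⊑ (∀r.A ⊓ A)  ⇔  ((∀r.∀r.A ⊓ C) ⊓ (∃r.¬A ⊔ ¬A)) unsat w.r.t. T
   apply at x₀: ∀r.∀r.A⊑∀r.A
   open: L(x₀) ⊇ {C, E, ¬A, ∀r.A, ∀r.¬B, …} (+ ∃-successors)
2. Hence (∀r.∀r.A ⊓ C) ⊑ (∀r.A ⊓ A): not entailed.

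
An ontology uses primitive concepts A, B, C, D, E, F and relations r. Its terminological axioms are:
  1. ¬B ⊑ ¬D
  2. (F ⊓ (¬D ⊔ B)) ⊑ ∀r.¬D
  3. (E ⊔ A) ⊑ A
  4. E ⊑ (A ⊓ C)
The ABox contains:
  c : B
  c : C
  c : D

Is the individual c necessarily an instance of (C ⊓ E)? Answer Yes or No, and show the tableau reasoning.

No

1. c : (C ⊓ E)?  L(c) = {B, C, D} ∪ {(¬C ⊔ ¬E)}
   open: L(c) ⊇ {B, C, D, ¬A, ¬E, …} — c ∉ (C ⊓ E) possible
2. Hence c : (C ⊓ E): not entailed.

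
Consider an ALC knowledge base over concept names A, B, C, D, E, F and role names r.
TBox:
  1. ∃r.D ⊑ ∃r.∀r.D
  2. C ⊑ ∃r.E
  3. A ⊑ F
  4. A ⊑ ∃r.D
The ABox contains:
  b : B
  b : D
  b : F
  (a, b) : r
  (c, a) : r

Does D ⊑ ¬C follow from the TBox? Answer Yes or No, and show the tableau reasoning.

1. D ⊑ ¬C  ⇔  (D ⊓ C) unsat w.r.t. T
   apply at x₀: C⊑∃r.E
   open: L(x₀) ⊇ {C, D, ¬A, ∀r.¬D, ∃r.E} (+ ∃-successors)
2. Hence D ⊑ ¬C: not entailed.

No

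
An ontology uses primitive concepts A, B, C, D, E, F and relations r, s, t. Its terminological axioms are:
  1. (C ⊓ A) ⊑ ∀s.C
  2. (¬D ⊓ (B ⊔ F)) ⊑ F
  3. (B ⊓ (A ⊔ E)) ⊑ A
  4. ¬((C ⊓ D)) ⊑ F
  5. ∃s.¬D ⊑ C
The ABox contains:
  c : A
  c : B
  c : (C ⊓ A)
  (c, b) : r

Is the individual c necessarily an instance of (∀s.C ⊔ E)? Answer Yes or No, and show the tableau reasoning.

1. c : (∀s.C ⊔ E)?  L(c) = {A, B, (C ⊓ A)} ∪ {(∃s.¬C ⊓ ¬E)}
   clash {C, ¬C} at an ∃-successor — c ∈ (∀s.C ⊔ E)
2. Hence c : (∀s.C ⊔ E): entailed.

Yes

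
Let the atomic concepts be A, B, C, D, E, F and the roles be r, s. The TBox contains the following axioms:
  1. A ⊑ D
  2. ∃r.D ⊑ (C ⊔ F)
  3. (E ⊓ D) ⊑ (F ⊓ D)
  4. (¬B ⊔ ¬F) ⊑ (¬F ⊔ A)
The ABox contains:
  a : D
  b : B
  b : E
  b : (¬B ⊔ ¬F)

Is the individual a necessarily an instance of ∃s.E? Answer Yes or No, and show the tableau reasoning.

No

1. a : ∃s.E?  L(a) = {D} ∪ {∀s.¬E}
   open: L(a) ⊇ {B, D, F, ¬E, ∀r.¬D, …} — a ∉ ∃s.E possible
2. Hence a : ∃s.E: not entailed.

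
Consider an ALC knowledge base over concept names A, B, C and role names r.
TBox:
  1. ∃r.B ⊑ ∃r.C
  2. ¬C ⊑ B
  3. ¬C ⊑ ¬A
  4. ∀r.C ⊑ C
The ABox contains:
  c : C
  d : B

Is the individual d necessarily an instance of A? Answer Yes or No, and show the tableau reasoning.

No

1. d : A?  L(d) = {B} ∪ {¬A}
   open: L(d) ⊇ {B, C, ¬A, ∀r.¬B} — d ∉ A possible
2. Hence d : A: not entailed.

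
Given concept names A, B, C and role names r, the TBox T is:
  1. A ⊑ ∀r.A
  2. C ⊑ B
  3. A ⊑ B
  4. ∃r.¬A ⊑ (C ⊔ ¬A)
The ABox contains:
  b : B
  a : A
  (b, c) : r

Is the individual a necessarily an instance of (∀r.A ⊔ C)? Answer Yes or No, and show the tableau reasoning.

1. a : (∀r.A ⊔ C)?  L(a) = {A} ∪ {(∃r.¬A ⊓ ¬C)}
   clash {A, ¬A} at an ∃-successor — a ∈ (∀r.A ⊔ C)
2. Hence a : (∀r.A ⊔ C): entailed.

Yes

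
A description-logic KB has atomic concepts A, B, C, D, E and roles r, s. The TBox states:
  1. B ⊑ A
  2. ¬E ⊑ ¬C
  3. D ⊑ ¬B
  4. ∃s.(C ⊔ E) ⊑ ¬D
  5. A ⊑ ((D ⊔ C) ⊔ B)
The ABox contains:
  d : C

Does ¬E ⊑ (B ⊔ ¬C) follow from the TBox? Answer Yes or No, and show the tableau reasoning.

1. ¬E ⊑ (B ⊔ ¬C)  ⇔  (¬E ⊓ (¬B ⊓ C)) unsat w.r.t. T
   all branches close; clash {C, ¬C} at x₀
2. Hence ¬E ⊑ (B ⊔ ¬C): entailed.

Yes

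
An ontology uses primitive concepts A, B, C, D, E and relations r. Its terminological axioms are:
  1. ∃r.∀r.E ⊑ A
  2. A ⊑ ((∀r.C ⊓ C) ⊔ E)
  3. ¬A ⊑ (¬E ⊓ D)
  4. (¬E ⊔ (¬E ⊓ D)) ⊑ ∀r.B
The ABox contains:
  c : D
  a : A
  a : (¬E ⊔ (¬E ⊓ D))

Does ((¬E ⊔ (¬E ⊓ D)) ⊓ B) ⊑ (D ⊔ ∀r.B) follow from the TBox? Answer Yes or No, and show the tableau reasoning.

1. ((¬E ⊔ (¬E ⊓ D)) ⊓ B) ⊑ (D ⊔ ∀r.B)  ⇔  (((¬E ⊔ (¬E ⊓ D)) ⊓ B) ⊓ (¬D ⊓ ∃r.¬B)) unsat w.r.t. T
   all branches close; clash {D, ¬D} at x₀
2. Hence ((¬E ⊔ (¬E ⊓ D)) ⊓ B) ⊑ (D ⊔ ∀r.B): entailed.

Yes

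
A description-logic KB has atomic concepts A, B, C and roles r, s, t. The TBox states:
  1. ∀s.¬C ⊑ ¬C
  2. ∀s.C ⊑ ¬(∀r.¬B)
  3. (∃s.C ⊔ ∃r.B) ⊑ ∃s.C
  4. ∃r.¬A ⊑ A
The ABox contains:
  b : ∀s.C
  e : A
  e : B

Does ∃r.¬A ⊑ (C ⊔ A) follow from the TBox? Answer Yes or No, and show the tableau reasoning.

1. ∃r.¬A ⊑ (C ⊔ A)  ⇔  (∃r.¬A ⊓ (¬C ⊓ ¬A)) unsat w.r.t. T
   all branches close; clash {A, ¬A} at x₀
2. Hence ∃r.¬A ⊑ (C ⊔ A): entailed.

Yes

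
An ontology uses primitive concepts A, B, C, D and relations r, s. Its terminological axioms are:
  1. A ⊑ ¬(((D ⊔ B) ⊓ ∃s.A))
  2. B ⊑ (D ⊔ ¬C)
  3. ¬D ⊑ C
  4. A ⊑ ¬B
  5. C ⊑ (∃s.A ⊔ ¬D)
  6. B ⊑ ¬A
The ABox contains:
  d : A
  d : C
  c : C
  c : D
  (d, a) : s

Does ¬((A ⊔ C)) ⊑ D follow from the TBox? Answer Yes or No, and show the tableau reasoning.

1. ¬((A ⊔ C)) ⊑ D  ⇔  ((¬A ⊓ ¬C) ⊓ ¬D) unsat w.r.t. T
   all branches close; clash {C, ¬C} at x₀
2. Hence ¬((A ⊔ C)) ⊑ D: entailed.

Yes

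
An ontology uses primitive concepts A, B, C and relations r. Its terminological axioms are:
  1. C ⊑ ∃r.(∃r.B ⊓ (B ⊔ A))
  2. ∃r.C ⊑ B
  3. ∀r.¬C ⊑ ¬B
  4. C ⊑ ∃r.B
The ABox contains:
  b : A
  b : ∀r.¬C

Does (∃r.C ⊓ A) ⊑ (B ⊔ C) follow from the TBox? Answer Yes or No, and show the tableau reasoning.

Yes

1. (∃r.C ⊓ A) ⊑ (B ⊔ C)  ⇔  ((∃r.C ⊓ A) ⊓ (¬B ⊓ ¬C)) unsat w.r.t. T
   all branches close; clash {B, ¬B} at x₀
2. Hence (∃r.C ⊓ A) ⊑ (B ⊔ C): entailed.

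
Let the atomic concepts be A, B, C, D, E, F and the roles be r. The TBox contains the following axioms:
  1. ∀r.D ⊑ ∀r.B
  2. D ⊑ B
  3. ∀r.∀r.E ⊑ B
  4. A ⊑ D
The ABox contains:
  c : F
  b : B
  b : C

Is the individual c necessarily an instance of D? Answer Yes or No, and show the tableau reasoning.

1. c : D?  L(c) = {F} ∪ {¬D}
   open: L(c) ⊇ {F, ¬A, ¬D, ∃r.¬D, ∃r.∃r.¬E} (+ ∃-successors) — c ∉ D possible
2. Hence c : D: not entailed.

No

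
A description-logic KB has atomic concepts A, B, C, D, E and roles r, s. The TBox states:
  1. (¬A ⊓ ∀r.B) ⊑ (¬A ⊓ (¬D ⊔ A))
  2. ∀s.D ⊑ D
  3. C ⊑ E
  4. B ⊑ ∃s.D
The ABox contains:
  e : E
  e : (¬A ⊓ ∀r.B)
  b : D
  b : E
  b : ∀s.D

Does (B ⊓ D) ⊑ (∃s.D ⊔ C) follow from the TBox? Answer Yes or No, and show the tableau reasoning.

1. (B ⊓ D) ⊑ (∃s.D ⊔ C)  ⇔  ((B ⊓ D) ⊓ (∀s.¬D ⊓ ¬C)) unsat w.r.t. T
   all branches close; clash {A, ¬A} at x₀
2. Hence (B ⊓ D) ⊑ (∃s.D ⊔ C): entailed.

Yes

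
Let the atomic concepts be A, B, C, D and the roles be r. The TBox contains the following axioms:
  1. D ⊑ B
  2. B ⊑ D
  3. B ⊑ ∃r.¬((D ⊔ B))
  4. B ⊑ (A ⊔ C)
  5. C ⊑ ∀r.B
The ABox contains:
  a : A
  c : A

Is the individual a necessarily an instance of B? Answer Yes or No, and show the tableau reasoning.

No

1. a : B?  L(a) = {A} ∪ {¬B}
   open: L(a) ⊇ {A, ¬B, ¬C, ¬D} — a ∉ B possible
2. Hence a : B: not entailed.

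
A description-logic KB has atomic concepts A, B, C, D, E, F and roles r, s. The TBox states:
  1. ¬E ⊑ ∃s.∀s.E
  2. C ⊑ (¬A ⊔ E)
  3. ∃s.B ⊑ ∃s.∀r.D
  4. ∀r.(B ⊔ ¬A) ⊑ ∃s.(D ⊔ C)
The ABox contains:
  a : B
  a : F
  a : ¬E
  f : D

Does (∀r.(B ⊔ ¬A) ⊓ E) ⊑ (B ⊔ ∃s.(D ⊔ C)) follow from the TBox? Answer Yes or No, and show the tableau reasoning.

1. (∀r.(B ⊔ ¬A) ⊓ E) ⊑ (B ⊔ ∃s.(D ⊔ C))  ⇔  ((∀r.(B ⊔ ¬A) ⊓ E) ⊓ (¬B ⊓ ∀s.(¬D ⊓ ¬C))) unsat w.r.t. T
   all branches close; clash {C, ¬C} at an ∃-successor
2. Hence (∀r.(B ⊔ ¬A) ⊓ E) ⊑ (B ⊔ ∃s.(D ⊔ C)): entailed.

Yes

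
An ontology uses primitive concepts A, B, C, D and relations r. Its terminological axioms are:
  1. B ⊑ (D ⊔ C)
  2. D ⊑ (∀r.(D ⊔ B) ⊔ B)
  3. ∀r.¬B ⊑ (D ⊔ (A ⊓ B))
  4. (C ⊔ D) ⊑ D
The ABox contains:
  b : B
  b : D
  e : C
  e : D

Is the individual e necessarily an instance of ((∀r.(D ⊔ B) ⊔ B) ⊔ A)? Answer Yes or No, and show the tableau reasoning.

Yes

1. e : ((∀r.(D ⊔ B) ⊔ B) ⊔ A)?  L(e) = {C, D} ∪ {((∃r.(¬D ⊓ ¬B) ⊓ ¬B) ⊓ ¬A)}
   clash {B, ¬B} at e — e ∈ ((∀r.(D ⊔ B) ⊔ B) ⊔ A)
2. Hence e : ((∀r.(D ⊔ B) ⊔ B) ⊔ A): entailed.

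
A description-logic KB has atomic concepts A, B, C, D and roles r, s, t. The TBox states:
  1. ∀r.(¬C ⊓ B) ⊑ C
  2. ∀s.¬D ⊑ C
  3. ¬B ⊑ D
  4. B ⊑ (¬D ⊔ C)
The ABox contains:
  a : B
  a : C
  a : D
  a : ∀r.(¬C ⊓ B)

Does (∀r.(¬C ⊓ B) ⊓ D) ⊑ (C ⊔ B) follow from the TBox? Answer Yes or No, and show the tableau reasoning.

Yes

1. (∀r.(¬C ⊓ B) ⊓ D) ⊑ (C ⊔ B)  ⇔  ((∀r.(¬C ⊓ B) ⊓ D) ⊓ (¬C ⊓ ¬B)) unsat w.r.t. T
   all branches close; clash {C, ¬C} at x₀
2. Hence (∀r.(¬C ⊓ B) ⊓ D) ⊑ (C ⊔ B): entailed.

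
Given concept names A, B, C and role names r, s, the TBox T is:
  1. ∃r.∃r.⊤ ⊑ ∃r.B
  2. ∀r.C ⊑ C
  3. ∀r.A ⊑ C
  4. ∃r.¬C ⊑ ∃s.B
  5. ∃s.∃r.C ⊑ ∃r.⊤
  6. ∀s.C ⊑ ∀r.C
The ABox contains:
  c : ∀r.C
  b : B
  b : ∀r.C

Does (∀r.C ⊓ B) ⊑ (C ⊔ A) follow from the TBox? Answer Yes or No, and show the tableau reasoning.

Yes

1. (∀r.C ⊓ B) ⊑ (C ⊔ A)  ⇔  ((∀r.C ⊓ B) ⊓ (¬C ⊓ ¬A)) unsat w.r.t. T
   all branches close; clash {C, ¬C} at x₀
2. Hence (∀r.C ⊓ B) ⊑ (C ⊔ A): entailed.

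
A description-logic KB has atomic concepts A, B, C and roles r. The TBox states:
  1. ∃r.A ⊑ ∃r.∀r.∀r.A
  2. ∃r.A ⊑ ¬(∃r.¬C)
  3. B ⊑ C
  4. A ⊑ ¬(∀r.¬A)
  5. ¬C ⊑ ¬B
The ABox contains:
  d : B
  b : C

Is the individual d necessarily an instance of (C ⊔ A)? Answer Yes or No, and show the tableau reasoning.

1. d : (C ⊔ A)?  L(d) = {B} ∪ {(¬C ⊓ ¬A)}
   clash {B, ¬B} at d — d ∈ (C ⊔ A)
2. Hence d : (C ⊔ A): entailed.

Yes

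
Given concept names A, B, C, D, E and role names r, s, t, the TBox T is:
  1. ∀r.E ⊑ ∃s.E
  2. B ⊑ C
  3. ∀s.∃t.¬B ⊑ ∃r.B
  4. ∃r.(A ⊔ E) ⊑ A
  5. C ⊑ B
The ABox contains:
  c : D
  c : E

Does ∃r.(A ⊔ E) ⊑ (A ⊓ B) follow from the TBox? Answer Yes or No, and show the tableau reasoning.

1. ∃r.(A ⊔ E) ⊑ (A ⊓ B)  ⇔  (∃r.(A ⊔ E) ⊓ (¬A ⊔ ¬B)) unsat w.r.t. T
   apply at x₀: ∃r.(A ⊔ E)⊑A
   open: L(x₀) ⊇ {A, ¬B, ¬C, ∃r.(A ⊔ E), ∃r.¬E, …} (+ ∃-successors)
2. Hence ∃r.(A ⊔ E) ⊑ (A ⊓ B): not entailed.

No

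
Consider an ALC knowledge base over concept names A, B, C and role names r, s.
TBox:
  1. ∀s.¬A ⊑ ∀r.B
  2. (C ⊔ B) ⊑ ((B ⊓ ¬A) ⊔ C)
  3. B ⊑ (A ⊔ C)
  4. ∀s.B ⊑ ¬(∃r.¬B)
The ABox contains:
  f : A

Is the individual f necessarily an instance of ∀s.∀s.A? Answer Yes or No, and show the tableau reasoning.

No

1. f : ∀s.∀s.A?  L(f) = {A} ∪ {∃s.∃s.¬A}
   open: L(f) ⊇ {A, ¬B, ¬C, ∃s.A, ∃s.¬B, …} (+ ∃-successors) — f ∉ ∀s.∀s.A possible
2. Hence f : ∀s.∀s.A: not entailed.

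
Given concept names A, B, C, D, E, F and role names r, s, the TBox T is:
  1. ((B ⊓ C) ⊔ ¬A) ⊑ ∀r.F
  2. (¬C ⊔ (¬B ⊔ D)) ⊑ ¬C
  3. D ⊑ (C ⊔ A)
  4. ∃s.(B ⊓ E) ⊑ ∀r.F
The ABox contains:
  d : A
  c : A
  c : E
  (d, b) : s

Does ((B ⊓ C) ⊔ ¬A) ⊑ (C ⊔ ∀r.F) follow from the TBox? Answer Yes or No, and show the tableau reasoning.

1. ((B ⊓ C) ⊔ ¬A) ⊑ (C ⊔ ∀r.F)  ⇔  (((B ⊓ C) ⊔ ¬A) ⊓ (¬C ⊓ ∃r.¬F)) unsat w.r.t. T
   all branches close; clash {A, ¬A} at x₀
2. Hence ((B ⊓ C) ⊔ ¬A) ⊑ (C ⊔ ∀r.F): entailed.

Yes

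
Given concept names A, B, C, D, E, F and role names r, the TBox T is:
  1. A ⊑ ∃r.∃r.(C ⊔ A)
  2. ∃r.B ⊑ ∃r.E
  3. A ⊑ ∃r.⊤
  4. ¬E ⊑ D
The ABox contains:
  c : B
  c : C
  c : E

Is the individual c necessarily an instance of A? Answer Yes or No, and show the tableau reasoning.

No

1. c : A?  L(c) = {B, C, E} ∪ {¬A}
   open: L(c) ⊇ {B, C, E, ¬A, ∀r.¬B} — c ∉ A possible
2. Hence c : A: not entailed.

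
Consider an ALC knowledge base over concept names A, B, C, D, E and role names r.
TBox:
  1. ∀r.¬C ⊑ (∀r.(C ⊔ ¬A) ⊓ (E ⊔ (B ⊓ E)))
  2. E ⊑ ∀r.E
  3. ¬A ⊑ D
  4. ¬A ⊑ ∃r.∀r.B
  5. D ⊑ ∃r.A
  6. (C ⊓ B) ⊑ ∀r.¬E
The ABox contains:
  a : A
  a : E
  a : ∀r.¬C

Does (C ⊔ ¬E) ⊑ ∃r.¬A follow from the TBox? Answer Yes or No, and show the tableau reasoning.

No

1. (C ⊔ ¬E) ⊑ ∃r.¬A  ⇔  ((C ⊔ ¬E) ⊓ ∀r.A) unsat w.r.t. T
   open: L(x₀) ⊇ {A, C, ¬B, ¬D, ¬E, …} (+ ∃-successors)
2. Hence (C ⊔ ¬E) ⊑ ∃r.¬A: not entailed.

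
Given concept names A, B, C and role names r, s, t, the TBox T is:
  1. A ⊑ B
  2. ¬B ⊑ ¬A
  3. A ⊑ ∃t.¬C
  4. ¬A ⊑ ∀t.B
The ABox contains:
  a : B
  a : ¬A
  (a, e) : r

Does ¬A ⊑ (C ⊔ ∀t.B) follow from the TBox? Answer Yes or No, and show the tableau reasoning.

1. ¬A ⊑ (C ⊔ ∀t.B)  ⇔  (¬A ⊓ (¬C ⊓ ∃t.¬B)) unsat w.r.t. T
   all branches close; clash {B, ¬B} at an ∃-successor
2. Hence ¬A ⊑ (C ⊔ ∀t.B): entailed.

Yes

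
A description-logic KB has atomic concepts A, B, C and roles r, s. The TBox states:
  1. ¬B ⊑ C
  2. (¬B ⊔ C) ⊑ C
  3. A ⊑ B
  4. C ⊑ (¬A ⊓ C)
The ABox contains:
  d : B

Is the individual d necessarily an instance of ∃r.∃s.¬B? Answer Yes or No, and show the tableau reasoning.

No

1. d : ∃r.∃s.¬B?  L(d) = {B} ∪ {∀r.∀s.B}
   open: L(d) ⊇ {B, ¬C, ∀r.∀s.B} — d ∉ ∃r.∃s.¬B possible
2. Hence d : ∃r.∃s.¬B: not entailed.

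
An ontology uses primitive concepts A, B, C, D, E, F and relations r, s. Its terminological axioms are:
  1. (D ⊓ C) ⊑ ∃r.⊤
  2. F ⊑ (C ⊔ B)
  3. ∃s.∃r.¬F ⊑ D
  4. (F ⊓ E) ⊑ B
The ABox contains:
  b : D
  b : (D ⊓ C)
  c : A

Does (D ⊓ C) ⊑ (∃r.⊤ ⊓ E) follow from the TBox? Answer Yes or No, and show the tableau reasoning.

No

1. (D ⊓ C) ⊑ (∃r.⊤ ⊓ E)  ⇔  ((D ⊓ C) ⊓ (∀r.⊥ ⊔ ¬E)) unsat w.r.t. T
   apply at x₀: (D ⊓ C)⊑∃r.⊤
   open: L(x₀) ⊇ {C, D, ¬E, ¬F, ∃r.⊤} (+ ∃-successors)
2. Hence (D ⊓ C) ⊑ (∃r.⊤ ⊓ E): not entailed.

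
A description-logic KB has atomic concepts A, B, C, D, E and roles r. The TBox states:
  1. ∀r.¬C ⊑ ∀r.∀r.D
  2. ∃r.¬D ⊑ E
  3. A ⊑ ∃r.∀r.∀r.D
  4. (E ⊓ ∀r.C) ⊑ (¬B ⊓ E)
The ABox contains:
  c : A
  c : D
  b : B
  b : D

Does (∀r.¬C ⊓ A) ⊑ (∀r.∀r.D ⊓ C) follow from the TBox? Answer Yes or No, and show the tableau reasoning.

No

1. (∀r.¬C ⊓ A) ⊑ (∀r.∀r.D ⊓ C)  ⇔  ((∀r.¬C ⊓ A) ⊓ (∃r.∃r.¬D ⊔ ¬C)) unsat w.r.t. T
   apply at x₀: ∀r.¬C⊑∀r.∀r.D; A⊑∃r.∀r.∀r.D
   open: L(x₀) ⊇ {A, ¬C, ¬E, ∀r.D, ∀r.¬C, …} (+ ∃-successors)
2. Hence (∀r.¬C ⊓ A) ⊑ (∀r.∀r.D ⊓ C): not entailed.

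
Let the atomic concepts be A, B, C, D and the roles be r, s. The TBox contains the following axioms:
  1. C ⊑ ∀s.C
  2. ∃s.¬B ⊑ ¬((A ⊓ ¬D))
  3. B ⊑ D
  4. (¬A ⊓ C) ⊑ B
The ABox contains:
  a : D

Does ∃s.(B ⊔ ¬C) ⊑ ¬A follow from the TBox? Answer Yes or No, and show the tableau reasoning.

No

1. ∃s.(B ⊔ ¬C) ⊑ ¬A  ⇔  (∃s.(B ⊔ ¬C) ⊓ A) unsat w.r.t. T
   open: L(x₀) ⊇ {A, ¬B, ¬C, ∀s.B, ∃s.(B ⊔ ¬C)} (+ ∃-successors)
2. Hence ∃s.(B ⊔ ¬C) ⊑ ¬A: not entailed.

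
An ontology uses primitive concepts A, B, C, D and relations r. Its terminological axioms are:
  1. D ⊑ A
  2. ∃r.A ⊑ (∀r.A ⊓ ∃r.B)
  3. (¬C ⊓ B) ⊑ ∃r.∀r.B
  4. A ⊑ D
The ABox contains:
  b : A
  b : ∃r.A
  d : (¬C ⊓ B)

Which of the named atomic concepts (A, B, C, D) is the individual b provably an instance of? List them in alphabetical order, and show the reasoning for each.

{A, D}

1. b : A?  L(b) = {A, ∃r.A} ∪ {¬A}
   clash {A, ¬A} at b — b ∈ A
2. b : B?  L(b) = {A, ∃r.A} ∪ {¬B}
   apply at b: ∃r.A⊑(∀r.A ⊓ ∃r.B); A⊑D
   open: L(b) ⊇ {A, D, ¬B, ∀r.A, ∃r.A, …} (+ ∃-successors) — b ∉ B possible
3. b : C?  L(b) = {A, ∃r.A} ∪ {¬C}
   apply at b: ∃r.A⊑(∀r.A ⊓ ∃r.B); A⊑D
   open: L(b) ⊇ {A, D, ¬B, ¬C, ∀r.A, …} (+ ∃-successors) — b ∉ C possible
4. b : D?  L(b) = {A, ∃r.A} ∪ {¬D}
   clash {D, ¬D} at b — b ∈ D
5. Entailed for b: {A, D}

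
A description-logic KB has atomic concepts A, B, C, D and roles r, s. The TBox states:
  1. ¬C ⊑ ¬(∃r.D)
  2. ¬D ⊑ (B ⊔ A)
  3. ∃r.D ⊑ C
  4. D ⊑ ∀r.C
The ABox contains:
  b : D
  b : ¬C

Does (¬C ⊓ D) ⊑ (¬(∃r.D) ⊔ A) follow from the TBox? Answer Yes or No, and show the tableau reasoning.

Yes

1. (¬C ⊓ D) ⊑ (¬(∃r.D) ⊔ A)  ⇔  ((¬C ⊓ D) ⊓ (∃r.D ⊓ ¬A)) unsat w.r.t. T
   all branches close; clash {D, ¬D} at an ∃-successor
2. Hence (¬C ⊓ D) ⊑ (¬(∃r.D) ⊔ A): entailed.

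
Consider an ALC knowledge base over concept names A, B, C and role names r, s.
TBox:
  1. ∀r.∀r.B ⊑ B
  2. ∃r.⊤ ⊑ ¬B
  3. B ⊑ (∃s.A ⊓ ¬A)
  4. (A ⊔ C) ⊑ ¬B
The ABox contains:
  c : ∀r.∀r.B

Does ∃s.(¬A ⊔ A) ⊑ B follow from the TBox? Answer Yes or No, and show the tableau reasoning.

1. ∃s.(¬A ⊔ A) ⊑ B  ⇔  (∃s.(¬A ⊔ A) ⊓ ¬B) unsat w.r.t. T
   open: L(x₀) ⊇ {¬B, ∃r.∃r.¬B, ∃s.(¬A ⊔ A)} (+ ∃-successors)
2. Hence ∃s.(¬A ⊔ A) ⊑ B: not entailed.

No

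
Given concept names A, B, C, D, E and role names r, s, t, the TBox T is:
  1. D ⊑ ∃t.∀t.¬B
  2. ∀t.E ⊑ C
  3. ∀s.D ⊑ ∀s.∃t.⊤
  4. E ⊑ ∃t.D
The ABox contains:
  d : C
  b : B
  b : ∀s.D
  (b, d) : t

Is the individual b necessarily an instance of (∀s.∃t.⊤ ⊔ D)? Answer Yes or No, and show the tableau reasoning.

Yes

1. b : (∀s.∃t.⊤ ⊔ D)?  L(b) = {B, ∀s.D} ∪ {(∃s.∀t.⊥ ⊓ ¬D)}
   clash ⊥ at an ∃-successor — b ∈ (∀s.∃t.⊤ ⊔ D)
2. Hence b : (∀s.∃t.⊤ ⊔ D): entailed.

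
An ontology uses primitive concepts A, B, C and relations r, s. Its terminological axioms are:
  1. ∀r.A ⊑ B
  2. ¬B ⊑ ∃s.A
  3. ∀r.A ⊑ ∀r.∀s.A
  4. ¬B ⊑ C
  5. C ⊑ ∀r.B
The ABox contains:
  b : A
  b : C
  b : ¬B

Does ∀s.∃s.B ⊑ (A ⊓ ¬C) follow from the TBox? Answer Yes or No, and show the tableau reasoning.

No

1. ∀s.∃s.B ⊑ (A ⊓ ¬C)  ⇔  (∀s.∃s.B ⊓ (¬A ⊔ C)) unsat w.r.t. T
   open: L(x₀) ⊇ {B, ¬A, ¬C, ∀s.∃s.B, ∃r.¬A} (+ ∃-successors)
2. Hence ∀s.∃s.B ⊑ (A ⊓ ¬C): not entailed.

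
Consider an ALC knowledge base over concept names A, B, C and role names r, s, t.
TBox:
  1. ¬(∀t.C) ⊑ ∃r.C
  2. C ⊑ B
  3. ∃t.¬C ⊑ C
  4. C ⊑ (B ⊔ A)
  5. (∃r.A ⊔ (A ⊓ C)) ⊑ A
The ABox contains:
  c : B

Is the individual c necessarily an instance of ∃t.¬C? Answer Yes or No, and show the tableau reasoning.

1. c : ∃t.¬C?  L(c) = {B} ∪ {∀t.C}
   open: L(c) ⊇ {B, ¬C, ∀r.¬A, ∀t.C} — c ∉ ∃t.¬C possible
2. Hence c : ∃t.¬C: not entailed.

No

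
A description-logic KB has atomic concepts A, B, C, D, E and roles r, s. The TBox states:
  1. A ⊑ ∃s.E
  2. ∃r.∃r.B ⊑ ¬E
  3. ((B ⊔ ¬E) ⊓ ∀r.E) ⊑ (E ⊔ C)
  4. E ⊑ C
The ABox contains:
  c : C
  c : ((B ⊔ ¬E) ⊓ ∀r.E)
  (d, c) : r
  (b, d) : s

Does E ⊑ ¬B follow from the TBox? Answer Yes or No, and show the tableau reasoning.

1. E ⊑ ¬B  ⇔  (E ⊓ B) unsat w.r.t. T
   apply at x₀: E⊑C
   open: L(x₀) ⊇ {B, C, E, ¬A, ∀r.∀r.¬B, …} (+ ∃-successors)
2. Hence E ⊑ ¬B: not entailed.

No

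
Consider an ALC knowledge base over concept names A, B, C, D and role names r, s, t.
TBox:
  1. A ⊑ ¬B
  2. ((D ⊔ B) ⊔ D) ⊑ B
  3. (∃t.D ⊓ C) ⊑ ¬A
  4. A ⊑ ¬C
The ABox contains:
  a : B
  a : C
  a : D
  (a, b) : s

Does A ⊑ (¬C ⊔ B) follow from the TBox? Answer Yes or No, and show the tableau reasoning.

1. A ⊑ (¬C ⊔ B)  ⇔  (A ⊓ (C ⊓ ¬B)) unsat w.r.t. T
   all branches close; clash {C, ¬C} at x₀
2. Hence A ⊑ (¬C ⊔ B): entailed.

Yes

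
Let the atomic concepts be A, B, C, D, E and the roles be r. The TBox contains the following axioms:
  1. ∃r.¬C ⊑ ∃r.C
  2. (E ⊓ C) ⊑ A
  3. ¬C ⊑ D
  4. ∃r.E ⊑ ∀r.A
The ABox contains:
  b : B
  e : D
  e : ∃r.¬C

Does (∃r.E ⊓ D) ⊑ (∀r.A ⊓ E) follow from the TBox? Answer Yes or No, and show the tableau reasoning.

1. (∃r.E ⊓ D) ⊑ (∀r.A ⊓ E)  ⇔  ((∃r.E ⊓ D) ⊓ (∃r.¬A ⊔ ¬E)) unsat w.r.t. T
   apply at x₀: ∃r.E⊑∀r.A
   open: L(x₀) ⊇ {D, ¬E, ∀r.A, ∀r.C, ∃r.E} (+ ∃-successors)
2. Hence (∃r.E ⊓ D) ⊑ (∀r.A ⊓ E): not entailed.

No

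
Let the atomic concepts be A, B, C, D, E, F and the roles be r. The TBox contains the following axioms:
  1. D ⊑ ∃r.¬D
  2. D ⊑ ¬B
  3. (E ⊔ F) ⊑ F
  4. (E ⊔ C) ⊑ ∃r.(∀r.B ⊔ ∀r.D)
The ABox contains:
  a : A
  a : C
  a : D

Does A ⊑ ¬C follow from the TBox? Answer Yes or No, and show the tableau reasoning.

1. A ⊑ ¬C  ⇔  (A ⊓ C) unsat w.r.t. T
   open: L(x₀) ⊇ {A, C, ¬D, ¬E, ¬F, …} (+ ∃-successors)
2. Hence A ⊑ ¬C: not entailed.

No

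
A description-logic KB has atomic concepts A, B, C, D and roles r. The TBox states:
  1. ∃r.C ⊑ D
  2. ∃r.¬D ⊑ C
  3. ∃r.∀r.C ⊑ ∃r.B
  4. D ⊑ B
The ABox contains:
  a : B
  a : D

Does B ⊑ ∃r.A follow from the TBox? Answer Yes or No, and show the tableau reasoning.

1. B ⊑ ∃r.A  ⇔  (B ⊓ ∀r.¬A) unsat w.r.t. T
   open: L(x₀) ⊇ {B, ∀r.D, ∀r.¬A, ∀r.¬C, ∀r.∃r.¬C}
2. Hence B ⊑ ∃r.A: not entailed.

No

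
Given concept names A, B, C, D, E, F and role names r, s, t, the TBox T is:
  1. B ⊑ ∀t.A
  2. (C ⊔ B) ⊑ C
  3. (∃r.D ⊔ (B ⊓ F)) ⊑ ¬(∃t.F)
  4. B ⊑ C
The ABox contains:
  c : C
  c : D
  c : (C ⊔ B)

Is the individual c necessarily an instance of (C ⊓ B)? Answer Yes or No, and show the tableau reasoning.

1. c : (C ⊓ B)?  L(c) = {C, D, (C ⊔ B)} ∪ {(¬C ⊔ ¬B)}
   open: L(c) ⊇ {C, D, ¬B, ∀r.¬D} — c ∉ (C ⊓ B) possible
2. Hence c : (C ⊓ B): not entailed.

No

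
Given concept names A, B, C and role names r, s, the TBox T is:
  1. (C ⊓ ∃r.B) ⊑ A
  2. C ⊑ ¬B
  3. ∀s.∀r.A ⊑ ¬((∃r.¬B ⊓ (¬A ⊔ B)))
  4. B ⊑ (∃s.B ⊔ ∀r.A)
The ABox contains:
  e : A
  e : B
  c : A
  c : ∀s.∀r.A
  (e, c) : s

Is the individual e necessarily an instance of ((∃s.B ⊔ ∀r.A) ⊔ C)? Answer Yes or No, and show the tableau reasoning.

Yes

1. e : ((∃s.B ⊔ ∀r.A) ⊔ C)?  L(e) = {A, B} ∪ {((∀s.¬B ⊓ ∃r.¬A) ⊓ ¬C)}
   clash {B, ¬B} at e — e ∈ ((∃s.B ⊔ ∀r.A) ⊔ C)
2. Hence e : ((∃s.B ⊔ ∀r.A) ⊔ C): entailed.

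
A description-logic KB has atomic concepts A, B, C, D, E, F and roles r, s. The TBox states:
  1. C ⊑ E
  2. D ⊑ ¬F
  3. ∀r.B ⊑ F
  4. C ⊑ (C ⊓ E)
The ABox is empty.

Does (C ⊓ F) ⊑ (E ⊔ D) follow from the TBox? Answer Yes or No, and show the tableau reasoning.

Yes

1. (C ⊓ F) ⊑ (E ⊔ D)  ⇔  ((C ⊓ F) ⊓ (¬E ⊓ ¬D)) unsat w.r.t. T
   all branches close; clash {E, ¬E} at x₀
2. Hence (C ⊓ F) ⊑ (E ⊔ D): entailed.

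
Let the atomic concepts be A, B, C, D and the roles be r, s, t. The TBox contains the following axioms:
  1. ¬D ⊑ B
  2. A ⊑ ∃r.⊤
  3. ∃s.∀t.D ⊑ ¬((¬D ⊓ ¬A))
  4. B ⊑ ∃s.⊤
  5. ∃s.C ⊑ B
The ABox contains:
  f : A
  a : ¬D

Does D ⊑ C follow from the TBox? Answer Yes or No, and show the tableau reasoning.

No

1. D ⊑ C  ⇔  (D ⊓ ¬C) unsat w.r.t. T
   open: L(x₀) ⊇ {D, ¬A, ¬B, ¬C, ∀s.¬C, …}
2. Hence D ⊑ C: not entailed.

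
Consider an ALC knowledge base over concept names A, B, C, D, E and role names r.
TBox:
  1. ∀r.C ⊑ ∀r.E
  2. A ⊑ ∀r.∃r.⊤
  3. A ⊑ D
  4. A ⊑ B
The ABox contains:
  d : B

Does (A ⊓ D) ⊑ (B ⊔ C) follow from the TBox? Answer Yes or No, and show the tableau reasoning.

Yes

1. (A ⊓ D) ⊑ (B ⊔ C)  ⇔  ((A ⊓ D) ⊓ (¬B ⊓ ¬C)) unsat w.r.t. T
   all branches close; clash {B, ¬B} at x₀
2. Hence (A ⊓ D) ⊑ (B ⊔ C): entailed.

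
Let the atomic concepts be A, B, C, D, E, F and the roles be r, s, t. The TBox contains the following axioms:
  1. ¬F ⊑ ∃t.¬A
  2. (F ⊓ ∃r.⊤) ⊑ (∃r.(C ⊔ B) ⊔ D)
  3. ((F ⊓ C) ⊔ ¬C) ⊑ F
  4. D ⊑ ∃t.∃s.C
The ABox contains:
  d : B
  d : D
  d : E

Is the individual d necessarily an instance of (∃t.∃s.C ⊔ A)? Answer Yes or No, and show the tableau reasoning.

Yes

1. d : (∃t.∃s.C ⊔ A)?  L(d) = {B, D, E} ∪ {(∀t.∀s.¬C ⊓ ¬A)}
   clash {C, ¬C} at an ∃-successor — d ∈ (∃t.∃s.C ⊔ A)
2. Hence d : (∃t.∃s.C ⊔ A): entailed.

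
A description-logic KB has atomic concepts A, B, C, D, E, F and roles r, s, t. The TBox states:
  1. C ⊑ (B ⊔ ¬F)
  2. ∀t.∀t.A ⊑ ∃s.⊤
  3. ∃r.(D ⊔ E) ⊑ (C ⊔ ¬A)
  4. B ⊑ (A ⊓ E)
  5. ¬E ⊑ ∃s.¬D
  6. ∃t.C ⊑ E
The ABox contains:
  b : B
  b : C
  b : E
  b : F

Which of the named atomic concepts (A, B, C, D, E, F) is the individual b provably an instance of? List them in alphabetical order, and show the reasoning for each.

{A, B, C, E, F}

1. b : A?  L(b) = {B, C, E, F} ∪ {¬A}
   clash {A, ¬A} at b — b ∈ A
2. b : B?  L(b) = {B, C, E, F} ∪ {¬B}
   clash {B, ¬B} at b — b ∈ B
3. b : C?  L(b) = {B, C, E, F} ∪ {¬C}
   clash {C, ¬C} at b — b ∈ C
4. b : D?  L(b) = {B, C, E, F} ∪ {¬D}
   apply at b: C⊑(B ⊔ ¬F); B⊑(A ⊓ E)
   open: L(b) ⊇ {A, B, C, E, F, …} (+ ∃-successors) — b ∉ D possible
5. b : E?  L(b) = {B, C, E, F} ∪ {¬E}
   clash {E, ¬E} at b — b ∈ E
6. b : F?  L(b) = {B, C, E, F} ∪ {¬F}
   clash {F, ¬F} at b — b ∈ F
7. Entailed for b: {A, B, C, E, F}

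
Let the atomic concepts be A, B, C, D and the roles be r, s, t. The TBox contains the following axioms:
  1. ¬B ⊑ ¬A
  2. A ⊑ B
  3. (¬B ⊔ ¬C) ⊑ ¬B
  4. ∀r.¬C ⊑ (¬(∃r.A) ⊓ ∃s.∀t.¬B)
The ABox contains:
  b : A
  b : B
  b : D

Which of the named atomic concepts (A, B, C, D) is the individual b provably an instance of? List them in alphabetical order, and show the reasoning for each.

{A, B, C, D}

1. b : A?  L(b) = {A, B, D} ∪ {¬A}
   clash {A, ¬A} at b — b ∈ A
2. b : B?  L(b) = {A, B, D} ∪ {¬B}
   clash {B, ¬B} at b — b ∈ B
3. b : C?  L(b) = {A, B, D} ∪ {¬C}
   clash {B, ¬B} at b — b ∈ C
4. b : D?  L(b) = {A, B, D} ∪ {¬D}
   clash {D, ¬D} at b — b ∈ D
5. Entailed for b: {A, B, C, D}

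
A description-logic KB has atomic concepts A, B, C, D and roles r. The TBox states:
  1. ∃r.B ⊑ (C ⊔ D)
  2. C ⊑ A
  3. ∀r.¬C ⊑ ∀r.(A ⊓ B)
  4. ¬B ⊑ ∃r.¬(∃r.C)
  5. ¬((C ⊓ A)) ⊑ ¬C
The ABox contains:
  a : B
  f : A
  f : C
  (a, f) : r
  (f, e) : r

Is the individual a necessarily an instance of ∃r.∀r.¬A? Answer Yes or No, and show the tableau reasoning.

No

1. a : ∃r.∀r.¬A?  L(a) = {B} ∪ {∀r.∃r.A}
   open: L(a) ⊇ {A, B, C, ∀r.¬B, ∀r.∃r.A, …} (+ ∃-successors) — a ∉ ∃r.∀r.¬A possible
2. Hence a : ∃r.∀r.¬A: not entailed.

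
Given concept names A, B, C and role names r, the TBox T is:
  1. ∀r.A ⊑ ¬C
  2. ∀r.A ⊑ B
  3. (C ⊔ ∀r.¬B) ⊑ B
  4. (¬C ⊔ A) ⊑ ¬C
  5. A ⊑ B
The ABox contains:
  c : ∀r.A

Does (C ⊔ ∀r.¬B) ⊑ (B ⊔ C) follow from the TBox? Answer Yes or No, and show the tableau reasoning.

1. (C ⊔ ∀r.¬B) ⊑ (B ⊔ C)  ⇔  ((C ⊔ ∀r.¬B) ⊓ (¬B ⊓ ¬C)) unsat w.r.t. T
   all branches close; clash {B, ¬B} at x₀
2. Hence (C ⊔ ∀r.¬B) ⊑ (B ⊔ C): entailed.

Yes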